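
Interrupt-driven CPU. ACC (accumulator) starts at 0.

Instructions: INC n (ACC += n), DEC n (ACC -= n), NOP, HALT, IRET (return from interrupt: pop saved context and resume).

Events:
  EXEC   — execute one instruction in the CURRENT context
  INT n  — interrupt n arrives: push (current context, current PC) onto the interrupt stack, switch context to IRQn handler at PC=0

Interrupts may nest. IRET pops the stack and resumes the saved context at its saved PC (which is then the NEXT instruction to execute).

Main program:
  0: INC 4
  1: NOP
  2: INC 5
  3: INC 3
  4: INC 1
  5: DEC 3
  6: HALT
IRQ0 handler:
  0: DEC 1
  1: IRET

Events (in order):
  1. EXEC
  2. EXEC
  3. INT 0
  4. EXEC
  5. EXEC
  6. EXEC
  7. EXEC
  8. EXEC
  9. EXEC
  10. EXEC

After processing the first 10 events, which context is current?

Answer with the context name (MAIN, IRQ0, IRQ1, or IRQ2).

Event 1 (EXEC): [MAIN] PC=0: INC 4 -> ACC=4
Event 2 (EXEC): [MAIN] PC=1: NOP
Event 3 (INT 0): INT 0 arrives: push (MAIN, PC=2), enter IRQ0 at PC=0 (depth now 1)
Event 4 (EXEC): [IRQ0] PC=0: DEC 1 -> ACC=3
Event 5 (EXEC): [IRQ0] PC=1: IRET -> resume MAIN at PC=2 (depth now 0)
Event 6 (EXEC): [MAIN] PC=2: INC 5 -> ACC=8
Event 7 (EXEC): [MAIN] PC=3: INC 3 -> ACC=11
Event 8 (EXEC): [MAIN] PC=4: INC 1 -> ACC=12
Event 9 (EXEC): [MAIN] PC=5: DEC 3 -> ACC=9
Event 10 (EXEC): [MAIN] PC=6: HALT

Answer: MAIN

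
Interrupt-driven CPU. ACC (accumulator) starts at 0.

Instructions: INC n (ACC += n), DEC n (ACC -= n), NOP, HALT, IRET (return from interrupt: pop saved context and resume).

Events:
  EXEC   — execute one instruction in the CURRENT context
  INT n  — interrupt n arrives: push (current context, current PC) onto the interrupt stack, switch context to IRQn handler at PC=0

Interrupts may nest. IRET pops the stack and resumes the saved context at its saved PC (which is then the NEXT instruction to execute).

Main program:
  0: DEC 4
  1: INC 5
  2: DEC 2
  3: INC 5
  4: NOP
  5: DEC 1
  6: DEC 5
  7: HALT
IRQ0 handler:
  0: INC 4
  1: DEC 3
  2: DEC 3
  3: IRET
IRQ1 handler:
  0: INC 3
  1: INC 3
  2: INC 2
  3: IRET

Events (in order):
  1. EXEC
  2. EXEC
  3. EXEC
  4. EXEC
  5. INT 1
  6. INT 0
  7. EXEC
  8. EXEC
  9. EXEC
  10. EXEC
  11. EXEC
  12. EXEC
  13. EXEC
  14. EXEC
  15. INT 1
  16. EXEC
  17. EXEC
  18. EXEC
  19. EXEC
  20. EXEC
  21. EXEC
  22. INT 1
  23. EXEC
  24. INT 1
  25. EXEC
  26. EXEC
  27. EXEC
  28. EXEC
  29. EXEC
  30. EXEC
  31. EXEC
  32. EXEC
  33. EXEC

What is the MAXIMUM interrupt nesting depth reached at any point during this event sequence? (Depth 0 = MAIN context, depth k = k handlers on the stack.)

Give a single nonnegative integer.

Answer: 2

Derivation:
Event 1 (EXEC): [MAIN] PC=0: DEC 4 -> ACC=-4 [depth=0]
Event 2 (EXEC): [MAIN] PC=1: INC 5 -> ACC=1 [depth=0]
Event 3 (EXEC): [MAIN] PC=2: DEC 2 -> ACC=-1 [depth=0]
Event 4 (EXEC): [MAIN] PC=3: INC 5 -> ACC=4 [depth=0]
Event 5 (INT 1): INT 1 arrives: push (MAIN, PC=4), enter IRQ1 at PC=0 (depth now 1) [depth=1]
Event 6 (INT 0): INT 0 arrives: push (IRQ1, PC=0), enter IRQ0 at PC=0 (depth now 2) [depth=2]
Event 7 (EXEC): [IRQ0] PC=0: INC 4 -> ACC=8 [depth=2]
Event 8 (EXEC): [IRQ0] PC=1: DEC 3 -> ACC=5 [depth=2]
Event 9 (EXEC): [IRQ0] PC=2: DEC 3 -> ACC=2 [depth=2]
Event 10 (EXEC): [IRQ0] PC=3: IRET -> resume IRQ1 at PC=0 (depth now 1) [depth=1]
Event 11 (EXEC): [IRQ1] PC=0: INC 3 -> ACC=5 [depth=1]
Event 12 (EXEC): [IRQ1] PC=1: INC 3 -> ACC=8 [depth=1]
Event 13 (EXEC): [IRQ1] PC=2: INC 2 -> ACC=10 [depth=1]
Event 14 (EXEC): [IRQ1] PC=3: IRET -> resume MAIN at PC=4 (depth now 0) [depth=0]
Event 15 (INT 1): INT 1 arrives: push (MAIN, PC=4), enter IRQ1 at PC=0 (depth now 1) [depth=1]
Event 16 (EXEC): [IRQ1] PC=0: INC 3 -> ACC=13 [depth=1]
Event 17 (EXEC): [IRQ1] PC=1: INC 3 -> ACC=16 [depth=1]
Event 18 (EXEC): [IRQ1] PC=2: INC 2 -> ACC=18 [depth=1]
Event 19 (EXEC): [IRQ1] PC=3: IRET -> resume MAIN at PC=4 (depth now 0) [depth=0]
Event 20 (EXEC): [MAIN] PC=4: NOP [depth=0]
Event 21 (EXEC): [MAIN] PC=5: DEC 1 -> ACC=17 [depth=0]
Event 22 (INT 1): INT 1 arrives: push (MAIN, PC=6), enter IRQ1 at PC=0 (depth now 1) [depth=1]
Event 23 (EXEC): [IRQ1] PC=0: INC 3 -> ACC=20 [depth=1]
Event 24 (INT 1): INT 1 arrives: push (IRQ1, PC=1), enter IRQ1 at PC=0 (depth now 2) [depth=2]
Event 25 (EXEC): [IRQ1] PC=0: INC 3 -> ACC=23 [depth=2]
Event 26 (EXEC): [IRQ1] PC=1: INC 3 -> ACC=26 [depth=2]
Event 27 (EXEC): [IRQ1] PC=2: INC 2 -> ACC=28 [depth=2]
Event 28 (EXEC): [IRQ1] PC=3: IRET -> resume IRQ1 at PC=1 (depth now 1) [depth=1]
Event 29 (EXEC): [IRQ1] PC=1: INC 3 -> ACC=31 [depth=1]
Event 30 (EXEC): [IRQ1] PC=2: INC 2 -> ACC=33 [depth=1]
Event 31 (EXEC): [IRQ1] PC=3: IRET -> resume MAIN at PC=6 (depth now 0) [depth=0]
Event 32 (EXEC): [MAIN] PC=6: DEC 5 -> ACC=28 [depth=0]
Event 33 (EXEC): [MAIN] PC=7: HALT [depth=0]
Max depth observed: 2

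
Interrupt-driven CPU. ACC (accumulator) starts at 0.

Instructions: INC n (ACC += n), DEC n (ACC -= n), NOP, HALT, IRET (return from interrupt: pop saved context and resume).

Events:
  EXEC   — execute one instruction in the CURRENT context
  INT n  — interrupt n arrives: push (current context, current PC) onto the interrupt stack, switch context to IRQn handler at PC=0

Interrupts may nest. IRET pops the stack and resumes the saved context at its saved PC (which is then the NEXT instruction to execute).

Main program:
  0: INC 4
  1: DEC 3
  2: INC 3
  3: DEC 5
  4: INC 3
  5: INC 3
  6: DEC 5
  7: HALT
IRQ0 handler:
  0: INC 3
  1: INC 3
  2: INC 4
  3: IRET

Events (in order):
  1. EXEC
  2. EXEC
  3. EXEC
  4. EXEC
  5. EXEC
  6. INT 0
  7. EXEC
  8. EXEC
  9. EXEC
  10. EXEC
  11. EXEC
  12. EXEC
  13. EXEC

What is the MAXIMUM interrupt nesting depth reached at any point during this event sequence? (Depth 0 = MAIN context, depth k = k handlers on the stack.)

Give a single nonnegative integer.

Answer: 1

Derivation:
Event 1 (EXEC): [MAIN] PC=0: INC 4 -> ACC=4 [depth=0]
Event 2 (EXEC): [MAIN] PC=1: DEC 3 -> ACC=1 [depth=0]
Event 3 (EXEC): [MAIN] PC=2: INC 3 -> ACC=4 [depth=0]
Event 4 (EXEC): [MAIN] PC=3: DEC 5 -> ACC=-1 [depth=0]
Event 5 (EXEC): [MAIN] PC=4: INC 3 -> ACC=2 [depth=0]
Event 6 (INT 0): INT 0 arrives: push (MAIN, PC=5), enter IRQ0 at PC=0 (depth now 1) [depth=1]
Event 7 (EXEC): [IRQ0] PC=0: INC 3 -> ACC=5 [depth=1]
Event 8 (EXEC): [IRQ0] PC=1: INC 3 -> ACC=8 [depth=1]
Event 9 (EXEC): [IRQ0] PC=2: INC 4 -> ACC=12 [depth=1]
Event 10 (EXEC): [IRQ0] PC=3: IRET -> resume MAIN at PC=5 (depth now 0) [depth=0]
Event 11 (EXEC): [MAIN] PC=5: INC 3 -> ACC=15 [depth=0]
Event 12 (EXEC): [MAIN] PC=6: DEC 5 -> ACC=10 [depth=0]
Event 13 (EXEC): [MAIN] PC=7: HALT [depth=0]
Max depth observed: 1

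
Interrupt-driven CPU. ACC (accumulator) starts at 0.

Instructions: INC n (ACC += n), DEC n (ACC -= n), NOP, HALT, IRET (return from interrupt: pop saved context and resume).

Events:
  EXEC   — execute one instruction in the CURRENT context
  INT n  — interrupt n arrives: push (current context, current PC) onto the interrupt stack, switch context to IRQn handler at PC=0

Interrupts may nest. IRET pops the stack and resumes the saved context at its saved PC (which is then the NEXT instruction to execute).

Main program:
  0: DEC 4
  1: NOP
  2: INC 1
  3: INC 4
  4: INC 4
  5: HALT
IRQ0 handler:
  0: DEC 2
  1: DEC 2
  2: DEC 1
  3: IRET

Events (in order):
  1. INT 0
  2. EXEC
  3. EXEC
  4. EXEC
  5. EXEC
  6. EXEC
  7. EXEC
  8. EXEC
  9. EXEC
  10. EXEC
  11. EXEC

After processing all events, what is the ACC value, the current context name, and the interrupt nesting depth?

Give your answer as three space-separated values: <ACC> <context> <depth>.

Event 1 (INT 0): INT 0 arrives: push (MAIN, PC=0), enter IRQ0 at PC=0 (depth now 1)
Event 2 (EXEC): [IRQ0] PC=0: DEC 2 -> ACC=-2
Event 3 (EXEC): [IRQ0] PC=1: DEC 2 -> ACC=-4
Event 4 (EXEC): [IRQ0] PC=2: DEC 1 -> ACC=-5
Event 5 (EXEC): [IRQ0] PC=3: IRET -> resume MAIN at PC=0 (depth now 0)
Event 6 (EXEC): [MAIN] PC=0: DEC 4 -> ACC=-9
Event 7 (EXEC): [MAIN] PC=1: NOP
Event 8 (EXEC): [MAIN] PC=2: INC 1 -> ACC=-8
Event 9 (EXEC): [MAIN] PC=3: INC 4 -> ACC=-4
Event 10 (EXEC): [MAIN] PC=4: INC 4 -> ACC=0
Event 11 (EXEC): [MAIN] PC=5: HALT

Answer: 0 MAIN 0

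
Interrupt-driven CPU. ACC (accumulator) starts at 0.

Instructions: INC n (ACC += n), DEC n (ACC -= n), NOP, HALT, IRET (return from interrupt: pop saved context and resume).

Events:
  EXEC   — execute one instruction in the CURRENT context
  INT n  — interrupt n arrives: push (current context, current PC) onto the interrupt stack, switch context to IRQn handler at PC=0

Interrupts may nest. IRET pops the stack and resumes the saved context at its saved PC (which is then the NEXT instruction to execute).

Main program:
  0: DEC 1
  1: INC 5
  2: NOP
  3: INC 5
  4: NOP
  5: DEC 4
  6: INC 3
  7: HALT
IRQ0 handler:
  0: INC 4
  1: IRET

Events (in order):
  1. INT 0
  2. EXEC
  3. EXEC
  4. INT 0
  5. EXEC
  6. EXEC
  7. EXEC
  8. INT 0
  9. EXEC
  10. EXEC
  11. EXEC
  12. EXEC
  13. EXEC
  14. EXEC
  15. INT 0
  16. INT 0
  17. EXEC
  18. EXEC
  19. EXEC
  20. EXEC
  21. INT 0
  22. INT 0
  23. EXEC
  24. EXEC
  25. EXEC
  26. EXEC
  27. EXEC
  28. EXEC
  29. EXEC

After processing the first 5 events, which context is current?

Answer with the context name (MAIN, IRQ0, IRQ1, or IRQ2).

Event 1 (INT 0): INT 0 arrives: push (MAIN, PC=0), enter IRQ0 at PC=0 (depth now 1)
Event 2 (EXEC): [IRQ0] PC=0: INC 4 -> ACC=4
Event 3 (EXEC): [IRQ0] PC=1: IRET -> resume MAIN at PC=0 (depth now 0)
Event 4 (INT 0): INT 0 arrives: push (MAIN, PC=0), enter IRQ0 at PC=0 (depth now 1)
Event 5 (EXEC): [IRQ0] PC=0: INC 4 -> ACC=8

Answer: IRQ0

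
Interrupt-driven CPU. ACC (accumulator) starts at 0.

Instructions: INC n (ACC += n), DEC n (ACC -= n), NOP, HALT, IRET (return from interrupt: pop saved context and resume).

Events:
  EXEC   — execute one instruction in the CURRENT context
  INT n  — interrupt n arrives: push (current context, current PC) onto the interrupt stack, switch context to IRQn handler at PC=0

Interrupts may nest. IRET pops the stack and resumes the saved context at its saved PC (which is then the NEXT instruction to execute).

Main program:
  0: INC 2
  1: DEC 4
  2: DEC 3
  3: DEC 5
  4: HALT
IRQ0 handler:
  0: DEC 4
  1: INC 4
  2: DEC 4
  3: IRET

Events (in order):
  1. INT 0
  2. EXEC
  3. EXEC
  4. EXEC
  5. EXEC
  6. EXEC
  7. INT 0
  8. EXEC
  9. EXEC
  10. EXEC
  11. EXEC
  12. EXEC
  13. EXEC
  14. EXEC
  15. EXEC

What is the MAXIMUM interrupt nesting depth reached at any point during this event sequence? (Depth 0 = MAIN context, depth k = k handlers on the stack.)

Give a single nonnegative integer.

Event 1 (INT 0): INT 0 arrives: push (MAIN, PC=0), enter IRQ0 at PC=0 (depth now 1) [depth=1]
Event 2 (EXEC): [IRQ0] PC=0: DEC 4 -> ACC=-4 [depth=1]
Event 3 (EXEC): [IRQ0] PC=1: INC 4 -> ACC=0 [depth=1]
Event 4 (EXEC): [IRQ0] PC=2: DEC 4 -> ACC=-4 [depth=1]
Event 5 (EXEC): [IRQ0] PC=3: IRET -> resume MAIN at PC=0 (depth now 0) [depth=0]
Event 6 (EXEC): [MAIN] PC=0: INC 2 -> ACC=-2 [depth=0]
Event 7 (INT 0): INT 0 arrives: push (MAIN, PC=1), enter IRQ0 at PC=0 (depth now 1) [depth=1]
Event 8 (EXEC): [IRQ0] PC=0: DEC 4 -> ACC=-6 [depth=1]
Event 9 (EXEC): [IRQ0] PC=1: INC 4 -> ACC=-2 [depth=1]
Event 10 (EXEC): [IRQ0] PC=2: DEC 4 -> ACC=-6 [depth=1]
Event 11 (EXEC): [IRQ0] PC=3: IRET -> resume MAIN at PC=1 (depth now 0) [depth=0]
Event 12 (EXEC): [MAIN] PC=1: DEC 4 -> ACC=-10 [depth=0]
Event 13 (EXEC): [MAIN] PC=2: DEC 3 -> ACC=-13 [depth=0]
Event 14 (EXEC): [MAIN] PC=3: DEC 5 -> ACC=-18 [depth=0]
Event 15 (EXEC): [MAIN] PC=4: HALT [depth=0]
Max depth observed: 1

Answer: 1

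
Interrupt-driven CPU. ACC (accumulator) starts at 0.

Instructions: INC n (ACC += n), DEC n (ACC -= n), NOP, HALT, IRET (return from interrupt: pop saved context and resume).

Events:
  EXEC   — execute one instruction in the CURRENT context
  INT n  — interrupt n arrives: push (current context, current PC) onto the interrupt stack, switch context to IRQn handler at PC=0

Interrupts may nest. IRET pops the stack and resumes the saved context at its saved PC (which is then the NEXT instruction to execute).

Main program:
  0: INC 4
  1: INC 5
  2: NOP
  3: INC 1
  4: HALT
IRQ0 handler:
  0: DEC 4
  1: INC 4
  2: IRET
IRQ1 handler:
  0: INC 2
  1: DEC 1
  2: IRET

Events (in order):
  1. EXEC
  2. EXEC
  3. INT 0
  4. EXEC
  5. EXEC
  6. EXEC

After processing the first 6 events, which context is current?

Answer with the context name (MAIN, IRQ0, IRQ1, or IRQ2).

Answer: MAIN

Derivation:
Event 1 (EXEC): [MAIN] PC=0: INC 4 -> ACC=4
Event 2 (EXEC): [MAIN] PC=1: INC 5 -> ACC=9
Event 3 (INT 0): INT 0 arrives: push (MAIN, PC=2), enter IRQ0 at PC=0 (depth now 1)
Event 4 (EXEC): [IRQ0] PC=0: DEC 4 -> ACC=5
Event 5 (EXEC): [IRQ0] PC=1: INC 4 -> ACC=9
Event 6 (EXEC): [IRQ0] PC=2: IRET -> resume MAIN at PC=2 (depth now 0)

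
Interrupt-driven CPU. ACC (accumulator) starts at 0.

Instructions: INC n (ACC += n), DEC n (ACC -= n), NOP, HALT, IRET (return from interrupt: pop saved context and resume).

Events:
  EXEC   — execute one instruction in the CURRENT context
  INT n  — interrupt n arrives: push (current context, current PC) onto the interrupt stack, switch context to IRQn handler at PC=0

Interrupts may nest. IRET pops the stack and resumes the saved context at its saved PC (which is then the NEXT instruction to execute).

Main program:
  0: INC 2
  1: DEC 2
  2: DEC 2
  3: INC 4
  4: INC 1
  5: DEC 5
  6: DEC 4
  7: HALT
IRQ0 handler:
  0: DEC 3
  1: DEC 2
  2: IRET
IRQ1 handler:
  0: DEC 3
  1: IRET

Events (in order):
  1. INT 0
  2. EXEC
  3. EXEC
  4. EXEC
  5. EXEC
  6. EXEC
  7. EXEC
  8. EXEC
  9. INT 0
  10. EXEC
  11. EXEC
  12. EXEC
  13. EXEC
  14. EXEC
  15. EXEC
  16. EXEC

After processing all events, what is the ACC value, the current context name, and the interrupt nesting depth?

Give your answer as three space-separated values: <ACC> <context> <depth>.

Event 1 (INT 0): INT 0 arrives: push (MAIN, PC=0), enter IRQ0 at PC=0 (depth now 1)
Event 2 (EXEC): [IRQ0] PC=0: DEC 3 -> ACC=-3
Event 3 (EXEC): [IRQ0] PC=1: DEC 2 -> ACC=-5
Event 4 (EXEC): [IRQ0] PC=2: IRET -> resume MAIN at PC=0 (depth now 0)
Event 5 (EXEC): [MAIN] PC=0: INC 2 -> ACC=-3
Event 6 (EXEC): [MAIN] PC=1: DEC 2 -> ACC=-5
Event 7 (EXEC): [MAIN] PC=2: DEC 2 -> ACC=-7
Event 8 (EXEC): [MAIN] PC=3: INC 4 -> ACC=-3
Event 9 (INT 0): INT 0 arrives: push (MAIN, PC=4), enter IRQ0 at PC=0 (depth now 1)
Event 10 (EXEC): [IRQ0] PC=0: DEC 3 -> ACC=-6
Event 11 (EXEC): [IRQ0] PC=1: DEC 2 -> ACC=-8
Event 12 (EXEC): [IRQ0] PC=2: IRET -> resume MAIN at PC=4 (depth now 0)
Event 13 (EXEC): [MAIN] PC=4: INC 1 -> ACC=-7
Event 14 (EXEC): [MAIN] PC=5: DEC 5 -> ACC=-12
Event 15 (EXEC): [MAIN] PC=6: DEC 4 -> ACC=-16
Event 16 (EXEC): [MAIN] PC=7: HALT

Answer: -16 MAIN 0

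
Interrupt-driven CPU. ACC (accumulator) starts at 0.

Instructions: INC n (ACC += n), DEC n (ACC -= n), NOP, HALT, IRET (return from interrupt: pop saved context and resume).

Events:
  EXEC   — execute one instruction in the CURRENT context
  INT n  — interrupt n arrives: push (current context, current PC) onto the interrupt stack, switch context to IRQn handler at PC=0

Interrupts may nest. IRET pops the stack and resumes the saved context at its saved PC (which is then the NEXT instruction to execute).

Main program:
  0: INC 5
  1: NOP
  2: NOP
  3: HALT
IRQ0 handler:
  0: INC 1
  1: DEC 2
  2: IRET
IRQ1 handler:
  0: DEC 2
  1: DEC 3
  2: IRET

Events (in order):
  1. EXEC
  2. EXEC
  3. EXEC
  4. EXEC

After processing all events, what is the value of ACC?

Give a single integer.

Answer: 5

Derivation:
Event 1 (EXEC): [MAIN] PC=0: INC 5 -> ACC=5
Event 2 (EXEC): [MAIN] PC=1: NOP
Event 3 (EXEC): [MAIN] PC=2: NOP
Event 4 (EXEC): [MAIN] PC=3: HALT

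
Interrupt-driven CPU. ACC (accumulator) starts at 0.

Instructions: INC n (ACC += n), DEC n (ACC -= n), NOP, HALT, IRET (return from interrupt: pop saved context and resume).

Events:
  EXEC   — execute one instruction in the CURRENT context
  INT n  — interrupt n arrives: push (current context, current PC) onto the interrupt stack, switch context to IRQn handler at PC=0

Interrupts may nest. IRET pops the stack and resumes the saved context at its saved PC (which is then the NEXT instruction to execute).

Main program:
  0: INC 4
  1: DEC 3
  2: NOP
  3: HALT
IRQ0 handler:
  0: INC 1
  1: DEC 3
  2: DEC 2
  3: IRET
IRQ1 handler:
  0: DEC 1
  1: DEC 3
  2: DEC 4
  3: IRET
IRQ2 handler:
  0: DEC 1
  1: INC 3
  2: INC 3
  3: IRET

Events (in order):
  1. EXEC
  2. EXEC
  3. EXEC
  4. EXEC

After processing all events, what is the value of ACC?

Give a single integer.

Answer: 1

Derivation:
Event 1 (EXEC): [MAIN] PC=0: INC 4 -> ACC=4
Event 2 (EXEC): [MAIN] PC=1: DEC 3 -> ACC=1
Event 3 (EXEC): [MAIN] PC=2: NOP
Event 4 (EXEC): [MAIN] PC=3: HALT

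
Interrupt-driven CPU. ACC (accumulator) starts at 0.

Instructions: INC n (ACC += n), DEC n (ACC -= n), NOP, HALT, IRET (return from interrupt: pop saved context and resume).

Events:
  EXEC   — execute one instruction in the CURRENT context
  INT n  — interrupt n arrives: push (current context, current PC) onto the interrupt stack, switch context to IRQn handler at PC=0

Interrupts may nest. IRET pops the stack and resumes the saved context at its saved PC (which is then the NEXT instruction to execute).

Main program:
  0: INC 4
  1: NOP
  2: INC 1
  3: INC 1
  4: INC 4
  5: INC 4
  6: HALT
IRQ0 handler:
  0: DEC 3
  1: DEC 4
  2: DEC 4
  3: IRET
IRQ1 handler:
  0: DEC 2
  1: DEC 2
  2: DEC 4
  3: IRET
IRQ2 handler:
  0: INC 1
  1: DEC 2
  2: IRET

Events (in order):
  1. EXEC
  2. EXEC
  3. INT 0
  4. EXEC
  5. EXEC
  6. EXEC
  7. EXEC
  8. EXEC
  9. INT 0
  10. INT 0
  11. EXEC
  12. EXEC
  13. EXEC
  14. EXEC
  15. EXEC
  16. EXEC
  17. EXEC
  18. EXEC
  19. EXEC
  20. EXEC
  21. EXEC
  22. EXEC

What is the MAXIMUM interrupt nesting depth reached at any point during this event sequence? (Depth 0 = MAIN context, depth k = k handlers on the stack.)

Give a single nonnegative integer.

Answer: 2

Derivation:
Event 1 (EXEC): [MAIN] PC=0: INC 4 -> ACC=4 [depth=0]
Event 2 (EXEC): [MAIN] PC=1: NOP [depth=0]
Event 3 (INT 0): INT 0 arrives: push (MAIN, PC=2), enter IRQ0 at PC=0 (depth now 1) [depth=1]
Event 4 (EXEC): [IRQ0] PC=0: DEC 3 -> ACC=1 [depth=1]
Event 5 (EXEC): [IRQ0] PC=1: DEC 4 -> ACC=-3 [depth=1]
Event 6 (EXEC): [IRQ0] PC=2: DEC 4 -> ACC=-7 [depth=1]
Event 7 (EXEC): [IRQ0] PC=3: IRET -> resume MAIN at PC=2 (depth now 0) [depth=0]
Event 8 (EXEC): [MAIN] PC=2: INC 1 -> ACC=-6 [depth=0]
Event 9 (INT 0): INT 0 arrives: push (MAIN, PC=3), enter IRQ0 at PC=0 (depth now 1) [depth=1]
Event 10 (INT 0): INT 0 arrives: push (IRQ0, PC=0), enter IRQ0 at PC=0 (depth now 2) [depth=2]
Event 11 (EXEC): [IRQ0] PC=0: DEC 3 -> ACC=-9 [depth=2]
Event 12 (EXEC): [IRQ0] PC=1: DEC 4 -> ACC=-13 [depth=2]
Event 13 (EXEC): [IRQ0] PC=2: DEC 4 -> ACC=-17 [depth=2]
Event 14 (EXEC): [IRQ0] PC=3: IRET -> resume IRQ0 at PC=0 (depth now 1) [depth=1]
Event 15 (EXEC): [IRQ0] PC=0: DEC 3 -> ACC=-20 [depth=1]
Event 16 (EXEC): [IRQ0] PC=1: DEC 4 -> ACC=-24 [depth=1]
Event 17 (EXEC): [IRQ0] PC=2: DEC 4 -> ACC=-28 [depth=1]
Event 18 (EXEC): [IRQ0] PC=3: IRET -> resume MAIN at PC=3 (depth now 0) [depth=0]
Event 19 (EXEC): [MAIN] PC=3: INC 1 -> ACC=-27 [depth=0]
Event 20 (EXEC): [MAIN] PC=4: INC 4 -> ACC=-23 [depth=0]
Event 21 (EXEC): [MAIN] PC=5: INC 4 -> ACC=-19 [depth=0]
Event 22 (EXEC): [MAIN] PC=6: HALT [depth=0]
Max depth observed: 2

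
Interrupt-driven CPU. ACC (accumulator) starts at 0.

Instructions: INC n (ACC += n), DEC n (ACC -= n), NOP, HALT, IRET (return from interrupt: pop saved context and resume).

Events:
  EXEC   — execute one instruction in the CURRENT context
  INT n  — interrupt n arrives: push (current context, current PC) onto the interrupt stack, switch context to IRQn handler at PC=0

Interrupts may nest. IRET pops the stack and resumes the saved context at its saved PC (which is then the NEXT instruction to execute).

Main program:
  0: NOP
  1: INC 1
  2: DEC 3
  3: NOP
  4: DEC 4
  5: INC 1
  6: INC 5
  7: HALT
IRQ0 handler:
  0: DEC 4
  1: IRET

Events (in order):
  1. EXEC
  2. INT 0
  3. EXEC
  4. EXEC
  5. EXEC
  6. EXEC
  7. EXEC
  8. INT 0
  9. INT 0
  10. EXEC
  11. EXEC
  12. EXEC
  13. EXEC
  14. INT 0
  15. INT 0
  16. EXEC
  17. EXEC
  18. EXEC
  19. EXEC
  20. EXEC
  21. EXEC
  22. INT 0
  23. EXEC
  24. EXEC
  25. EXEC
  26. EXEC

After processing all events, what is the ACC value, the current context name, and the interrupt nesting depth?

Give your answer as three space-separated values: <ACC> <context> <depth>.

Event 1 (EXEC): [MAIN] PC=0: NOP
Event 2 (INT 0): INT 0 arrives: push (MAIN, PC=1), enter IRQ0 at PC=0 (depth now 1)
Event 3 (EXEC): [IRQ0] PC=0: DEC 4 -> ACC=-4
Event 4 (EXEC): [IRQ0] PC=1: IRET -> resume MAIN at PC=1 (depth now 0)
Event 5 (EXEC): [MAIN] PC=1: INC 1 -> ACC=-3
Event 6 (EXEC): [MAIN] PC=2: DEC 3 -> ACC=-6
Event 7 (EXEC): [MAIN] PC=3: NOP
Event 8 (INT 0): INT 0 arrives: push (MAIN, PC=4), enter IRQ0 at PC=0 (depth now 1)
Event 9 (INT 0): INT 0 arrives: push (IRQ0, PC=0), enter IRQ0 at PC=0 (depth now 2)
Event 10 (EXEC): [IRQ0] PC=0: DEC 4 -> ACC=-10
Event 11 (EXEC): [IRQ0] PC=1: IRET -> resume IRQ0 at PC=0 (depth now 1)
Event 12 (EXEC): [IRQ0] PC=0: DEC 4 -> ACC=-14
Event 13 (EXEC): [IRQ0] PC=1: IRET -> resume MAIN at PC=4 (depth now 0)
Event 14 (INT 0): INT 0 arrives: push (MAIN, PC=4), enter IRQ0 at PC=0 (depth now 1)
Event 15 (INT 0): INT 0 arrives: push (IRQ0, PC=0), enter IRQ0 at PC=0 (depth now 2)
Event 16 (EXEC): [IRQ0] PC=0: DEC 4 -> ACC=-18
Event 17 (EXEC): [IRQ0] PC=1: IRET -> resume IRQ0 at PC=0 (depth now 1)
Event 18 (EXEC): [IRQ0] PC=0: DEC 4 -> ACC=-22
Event 19 (EXEC): [IRQ0] PC=1: IRET -> resume MAIN at PC=4 (depth now 0)
Event 20 (EXEC): [MAIN] PC=4: DEC 4 -> ACC=-26
Event 21 (EXEC): [MAIN] PC=5: INC 1 -> ACC=-25
Event 22 (INT 0): INT 0 arrives: push (MAIN, PC=6), enter IRQ0 at PC=0 (depth now 1)
Event 23 (EXEC): [IRQ0] PC=0: DEC 4 -> ACC=-29
Event 24 (EXEC): [IRQ0] PC=1: IRET -> resume MAIN at PC=6 (depth now 0)
Event 25 (EXEC): [MAIN] PC=6: INC 5 -> ACC=-24
Event 26 (EXEC): [MAIN] PC=7: HALT

Answer: -24 MAIN 0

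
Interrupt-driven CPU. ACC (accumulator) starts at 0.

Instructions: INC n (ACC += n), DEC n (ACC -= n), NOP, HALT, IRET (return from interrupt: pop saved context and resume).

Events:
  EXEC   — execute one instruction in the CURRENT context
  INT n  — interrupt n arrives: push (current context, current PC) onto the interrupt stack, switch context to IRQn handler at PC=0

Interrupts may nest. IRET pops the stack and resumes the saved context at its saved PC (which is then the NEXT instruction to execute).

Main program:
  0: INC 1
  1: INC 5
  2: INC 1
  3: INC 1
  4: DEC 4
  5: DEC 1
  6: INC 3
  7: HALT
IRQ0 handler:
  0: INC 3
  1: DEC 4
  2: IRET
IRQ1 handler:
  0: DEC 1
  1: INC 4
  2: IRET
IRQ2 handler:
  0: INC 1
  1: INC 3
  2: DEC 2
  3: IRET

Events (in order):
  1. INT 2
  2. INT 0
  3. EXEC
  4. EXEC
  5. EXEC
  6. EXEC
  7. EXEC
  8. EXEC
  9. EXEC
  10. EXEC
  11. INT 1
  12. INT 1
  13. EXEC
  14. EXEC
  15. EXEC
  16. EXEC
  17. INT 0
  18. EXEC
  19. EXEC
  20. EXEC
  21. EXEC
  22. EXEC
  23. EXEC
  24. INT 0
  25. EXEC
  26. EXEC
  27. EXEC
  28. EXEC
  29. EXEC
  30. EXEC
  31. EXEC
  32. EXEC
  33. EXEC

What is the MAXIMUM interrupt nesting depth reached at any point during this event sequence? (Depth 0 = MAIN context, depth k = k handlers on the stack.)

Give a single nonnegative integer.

Answer: 2

Derivation:
Event 1 (INT 2): INT 2 arrives: push (MAIN, PC=0), enter IRQ2 at PC=0 (depth now 1) [depth=1]
Event 2 (INT 0): INT 0 arrives: push (IRQ2, PC=0), enter IRQ0 at PC=0 (depth now 2) [depth=2]
Event 3 (EXEC): [IRQ0] PC=0: INC 3 -> ACC=3 [depth=2]
Event 4 (EXEC): [IRQ0] PC=1: DEC 4 -> ACC=-1 [depth=2]
Event 5 (EXEC): [IRQ0] PC=2: IRET -> resume IRQ2 at PC=0 (depth now 1) [depth=1]
Event 6 (EXEC): [IRQ2] PC=0: INC 1 -> ACC=0 [depth=1]
Event 7 (EXEC): [IRQ2] PC=1: INC 3 -> ACC=3 [depth=1]
Event 8 (EXEC): [IRQ2] PC=2: DEC 2 -> ACC=1 [depth=1]
Event 9 (EXEC): [IRQ2] PC=3: IRET -> resume MAIN at PC=0 (depth now 0) [depth=0]
Event 10 (EXEC): [MAIN] PC=0: INC 1 -> ACC=2 [depth=0]
Event 11 (INT 1): INT 1 arrives: push (MAIN, PC=1), enter IRQ1 at PC=0 (depth now 1) [depth=1]
Event 12 (INT 1): INT 1 arrives: push (IRQ1, PC=0), enter IRQ1 at PC=0 (depth now 2) [depth=2]
Event 13 (EXEC): [IRQ1] PC=0: DEC 1 -> ACC=1 [depth=2]
Event 14 (EXEC): [IRQ1] PC=1: INC 4 -> ACC=5 [depth=2]
Event 15 (EXEC): [IRQ1] PC=2: IRET -> resume IRQ1 at PC=0 (depth now 1) [depth=1]
Event 16 (EXEC): [IRQ1] PC=0: DEC 1 -> ACC=4 [depth=1]
Event 17 (INT 0): INT 0 arrives: push (IRQ1, PC=1), enter IRQ0 at PC=0 (depth now 2) [depth=2]
Event 18 (EXEC): [IRQ0] PC=0: INC 3 -> ACC=7 [depth=2]
Event 19 (EXEC): [IRQ0] PC=1: DEC 4 -> ACC=3 [depth=2]
Event 20 (EXEC): [IRQ0] PC=2: IRET -> resume IRQ1 at PC=1 (depth now 1) [depth=1]
Event 21 (EXEC): [IRQ1] PC=1: INC 4 -> ACC=7 [depth=1]
Event 22 (EXEC): [IRQ1] PC=2: IRET -> resume MAIN at PC=1 (depth now 0) [depth=0]
Event 23 (EXEC): [MAIN] PC=1: INC 5 -> ACC=12 [depth=0]
Event 24 (INT 0): INT 0 arrives: push (MAIN, PC=2), enter IRQ0 at PC=0 (depth now 1) [depth=1]
Event 25 (EXEC): [IRQ0] PC=0: INC 3 -> ACC=15 [depth=1]
Event 26 (EXEC): [IRQ0] PC=1: DEC 4 -> ACC=11 [depth=1]
Event 27 (EXEC): [IRQ0] PC=2: IRET -> resume MAIN at PC=2 (depth now 0) [depth=0]
Event 28 (EXEC): [MAIN] PC=2: INC 1 -> ACC=12 [depth=0]
Event 29 (EXEC): [MAIN] PC=3: INC 1 -> ACC=13 [depth=0]
Event 30 (EXEC): [MAIN] PC=4: DEC 4 -> ACC=9 [depth=0]
Event 31 (EXEC): [MAIN] PC=5: DEC 1 -> ACC=8 [depth=0]
Event 32 (EXEC): [MAIN] PC=6: INC 3 -> ACC=11 [depth=0]
Event 33 (EXEC): [MAIN] PC=7: HALT [depth=0]
Max depth observed: 2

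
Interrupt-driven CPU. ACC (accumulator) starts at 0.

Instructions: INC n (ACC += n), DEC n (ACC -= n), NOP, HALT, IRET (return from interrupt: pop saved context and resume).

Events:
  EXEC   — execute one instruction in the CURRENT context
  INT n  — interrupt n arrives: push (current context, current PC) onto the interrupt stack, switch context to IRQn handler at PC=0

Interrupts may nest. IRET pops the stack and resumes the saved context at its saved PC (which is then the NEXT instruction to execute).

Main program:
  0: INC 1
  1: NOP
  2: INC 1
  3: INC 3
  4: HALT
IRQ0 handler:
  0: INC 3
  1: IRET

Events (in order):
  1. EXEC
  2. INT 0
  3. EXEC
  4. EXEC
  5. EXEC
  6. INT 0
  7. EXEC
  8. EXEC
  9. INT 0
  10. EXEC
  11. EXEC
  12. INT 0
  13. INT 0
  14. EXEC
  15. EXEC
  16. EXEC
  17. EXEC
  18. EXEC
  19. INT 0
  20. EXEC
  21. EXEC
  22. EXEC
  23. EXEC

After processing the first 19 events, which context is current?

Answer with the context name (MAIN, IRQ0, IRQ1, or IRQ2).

Event 1 (EXEC): [MAIN] PC=0: INC 1 -> ACC=1
Event 2 (INT 0): INT 0 arrives: push (MAIN, PC=1), enter IRQ0 at PC=0 (depth now 1)
Event 3 (EXEC): [IRQ0] PC=0: INC 3 -> ACC=4
Event 4 (EXEC): [IRQ0] PC=1: IRET -> resume MAIN at PC=1 (depth now 0)
Event 5 (EXEC): [MAIN] PC=1: NOP
Event 6 (INT 0): INT 0 arrives: push (MAIN, PC=2), enter IRQ0 at PC=0 (depth now 1)
Event 7 (EXEC): [IRQ0] PC=0: INC 3 -> ACC=7
Event 8 (EXEC): [IRQ0] PC=1: IRET -> resume MAIN at PC=2 (depth now 0)
Event 9 (INT 0): INT 0 arrives: push (MAIN, PC=2), enter IRQ0 at PC=0 (depth now 1)
Event 10 (EXEC): [IRQ0] PC=0: INC 3 -> ACC=10
Event 11 (EXEC): [IRQ0] PC=1: IRET -> resume MAIN at PC=2 (depth now 0)
Event 12 (INT 0): INT 0 arrives: push (MAIN, PC=2), enter IRQ0 at PC=0 (depth now 1)
Event 13 (INT 0): INT 0 arrives: push (IRQ0, PC=0), enter IRQ0 at PC=0 (depth now 2)
Event 14 (EXEC): [IRQ0] PC=0: INC 3 -> ACC=13
Event 15 (EXEC): [IRQ0] PC=1: IRET -> resume IRQ0 at PC=0 (depth now 1)
Event 16 (EXEC): [IRQ0] PC=0: INC 3 -> ACC=16
Event 17 (EXEC): [IRQ0] PC=1: IRET -> resume MAIN at PC=2 (depth now 0)
Event 18 (EXEC): [MAIN] PC=2: INC 1 -> ACC=17
Event 19 (INT 0): INT 0 arrives: push (MAIN, PC=3), enter IRQ0 at PC=0 (depth now 1)

Answer: IRQ0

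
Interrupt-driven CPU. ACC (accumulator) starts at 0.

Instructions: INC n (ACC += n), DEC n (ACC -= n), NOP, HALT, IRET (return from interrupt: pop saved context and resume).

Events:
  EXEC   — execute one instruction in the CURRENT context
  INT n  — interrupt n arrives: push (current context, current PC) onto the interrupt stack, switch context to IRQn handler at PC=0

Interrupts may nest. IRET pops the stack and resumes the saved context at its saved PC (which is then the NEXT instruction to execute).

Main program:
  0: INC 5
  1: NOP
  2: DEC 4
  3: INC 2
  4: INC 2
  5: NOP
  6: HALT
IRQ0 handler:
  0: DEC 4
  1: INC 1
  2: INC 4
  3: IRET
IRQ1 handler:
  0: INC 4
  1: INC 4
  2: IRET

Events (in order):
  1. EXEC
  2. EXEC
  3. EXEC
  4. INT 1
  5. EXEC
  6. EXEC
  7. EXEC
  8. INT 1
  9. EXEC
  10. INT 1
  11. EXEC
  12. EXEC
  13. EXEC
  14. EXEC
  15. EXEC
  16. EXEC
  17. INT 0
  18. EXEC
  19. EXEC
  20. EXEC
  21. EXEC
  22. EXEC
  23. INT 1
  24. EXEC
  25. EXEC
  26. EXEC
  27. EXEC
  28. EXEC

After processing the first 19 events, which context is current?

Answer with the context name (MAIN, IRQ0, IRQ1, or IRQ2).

Event 1 (EXEC): [MAIN] PC=0: INC 5 -> ACC=5
Event 2 (EXEC): [MAIN] PC=1: NOP
Event 3 (EXEC): [MAIN] PC=2: DEC 4 -> ACC=1
Event 4 (INT 1): INT 1 arrives: push (MAIN, PC=3), enter IRQ1 at PC=0 (depth now 1)
Event 5 (EXEC): [IRQ1] PC=0: INC 4 -> ACC=5
Event 6 (EXEC): [IRQ1] PC=1: INC 4 -> ACC=9
Event 7 (EXEC): [IRQ1] PC=2: IRET -> resume MAIN at PC=3 (depth now 0)
Event 8 (INT 1): INT 1 arrives: push (MAIN, PC=3), enter IRQ1 at PC=0 (depth now 1)
Event 9 (EXEC): [IRQ1] PC=0: INC 4 -> ACC=13
Event 10 (INT 1): INT 1 arrives: push (IRQ1, PC=1), enter IRQ1 at PC=0 (depth now 2)
Event 11 (EXEC): [IRQ1] PC=0: INC 4 -> ACC=17
Event 12 (EXEC): [IRQ1] PC=1: INC 4 -> ACC=21
Event 13 (EXEC): [IRQ1] PC=2: IRET -> resume IRQ1 at PC=1 (depth now 1)
Event 14 (EXEC): [IRQ1] PC=1: INC 4 -> ACC=25
Event 15 (EXEC): [IRQ1] PC=2: IRET -> resume MAIN at PC=3 (depth now 0)
Event 16 (EXEC): [MAIN] PC=3: INC 2 -> ACC=27
Event 17 (INT 0): INT 0 arrives: push (MAIN, PC=4), enter IRQ0 at PC=0 (depth now 1)
Event 18 (EXEC): [IRQ0] PC=0: DEC 4 -> ACC=23
Event 19 (EXEC): [IRQ0] PC=1: INC 1 -> ACC=24

Answer: IRQ0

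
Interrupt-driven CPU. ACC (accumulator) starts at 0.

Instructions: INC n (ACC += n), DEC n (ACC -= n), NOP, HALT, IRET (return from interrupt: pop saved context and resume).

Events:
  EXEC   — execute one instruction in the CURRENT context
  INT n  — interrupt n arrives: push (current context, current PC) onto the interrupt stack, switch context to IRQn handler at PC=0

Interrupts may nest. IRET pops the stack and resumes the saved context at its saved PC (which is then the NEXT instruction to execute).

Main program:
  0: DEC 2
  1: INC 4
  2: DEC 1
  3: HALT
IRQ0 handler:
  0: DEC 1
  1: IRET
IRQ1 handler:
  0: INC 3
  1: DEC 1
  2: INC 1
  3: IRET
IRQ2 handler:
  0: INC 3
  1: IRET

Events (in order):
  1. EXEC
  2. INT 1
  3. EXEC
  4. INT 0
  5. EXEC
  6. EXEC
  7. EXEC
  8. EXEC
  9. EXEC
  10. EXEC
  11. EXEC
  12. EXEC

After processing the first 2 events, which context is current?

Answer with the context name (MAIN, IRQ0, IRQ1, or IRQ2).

Event 1 (EXEC): [MAIN] PC=0: DEC 2 -> ACC=-2
Event 2 (INT 1): INT 1 arrives: push (MAIN, PC=1), enter IRQ1 at PC=0 (depth now 1)

Answer: IRQ1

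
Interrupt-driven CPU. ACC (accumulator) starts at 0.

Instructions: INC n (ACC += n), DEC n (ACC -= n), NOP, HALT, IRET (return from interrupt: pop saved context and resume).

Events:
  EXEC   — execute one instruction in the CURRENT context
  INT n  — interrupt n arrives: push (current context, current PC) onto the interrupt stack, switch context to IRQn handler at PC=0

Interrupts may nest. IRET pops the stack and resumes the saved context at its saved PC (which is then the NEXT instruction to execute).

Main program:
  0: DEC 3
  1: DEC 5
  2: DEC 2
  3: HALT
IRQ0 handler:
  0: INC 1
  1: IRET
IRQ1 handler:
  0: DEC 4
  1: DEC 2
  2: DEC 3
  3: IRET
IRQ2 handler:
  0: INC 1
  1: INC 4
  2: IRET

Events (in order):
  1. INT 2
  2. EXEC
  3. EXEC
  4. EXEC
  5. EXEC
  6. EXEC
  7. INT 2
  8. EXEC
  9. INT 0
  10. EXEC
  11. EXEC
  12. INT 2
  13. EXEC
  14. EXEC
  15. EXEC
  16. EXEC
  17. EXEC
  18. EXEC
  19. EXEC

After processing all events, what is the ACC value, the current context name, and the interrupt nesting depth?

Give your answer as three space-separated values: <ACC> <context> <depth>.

Answer: 6 MAIN 0

Derivation:
Event 1 (INT 2): INT 2 arrives: push (MAIN, PC=0), enter IRQ2 at PC=0 (depth now 1)
Event 2 (EXEC): [IRQ2] PC=0: INC 1 -> ACC=1
Event 3 (EXEC): [IRQ2] PC=1: INC 4 -> ACC=5
Event 4 (EXEC): [IRQ2] PC=2: IRET -> resume MAIN at PC=0 (depth now 0)
Event 5 (EXEC): [MAIN] PC=0: DEC 3 -> ACC=2
Event 6 (EXEC): [MAIN] PC=1: DEC 5 -> ACC=-3
Event 7 (INT 2): INT 2 arrives: push (MAIN, PC=2), enter IRQ2 at PC=0 (depth now 1)
Event 8 (EXEC): [IRQ2] PC=0: INC 1 -> ACC=-2
Event 9 (INT 0): INT 0 arrives: push (IRQ2, PC=1), enter IRQ0 at PC=0 (depth now 2)
Event 10 (EXEC): [IRQ0] PC=0: INC 1 -> ACC=-1
Event 11 (EXEC): [IRQ0] PC=1: IRET -> resume IRQ2 at PC=1 (depth now 1)
Event 12 (INT 2): INT 2 arrives: push (IRQ2, PC=1), enter IRQ2 at PC=0 (depth now 2)
Event 13 (EXEC): [IRQ2] PC=0: INC 1 -> ACC=0
Event 14 (EXEC): [IRQ2] PC=1: INC 4 -> ACC=4
Event 15 (EXEC): [IRQ2] PC=2: IRET -> resume IRQ2 at PC=1 (depth now 1)
Event 16 (EXEC): [IRQ2] PC=1: INC 4 -> ACC=8
Event 17 (EXEC): [IRQ2] PC=2: IRET -> resume MAIN at PC=2 (depth now 0)
Event 18 (EXEC): [MAIN] PC=2: DEC 2 -> ACC=6
Event 19 (EXEC): [MAIN] PC=3: HALT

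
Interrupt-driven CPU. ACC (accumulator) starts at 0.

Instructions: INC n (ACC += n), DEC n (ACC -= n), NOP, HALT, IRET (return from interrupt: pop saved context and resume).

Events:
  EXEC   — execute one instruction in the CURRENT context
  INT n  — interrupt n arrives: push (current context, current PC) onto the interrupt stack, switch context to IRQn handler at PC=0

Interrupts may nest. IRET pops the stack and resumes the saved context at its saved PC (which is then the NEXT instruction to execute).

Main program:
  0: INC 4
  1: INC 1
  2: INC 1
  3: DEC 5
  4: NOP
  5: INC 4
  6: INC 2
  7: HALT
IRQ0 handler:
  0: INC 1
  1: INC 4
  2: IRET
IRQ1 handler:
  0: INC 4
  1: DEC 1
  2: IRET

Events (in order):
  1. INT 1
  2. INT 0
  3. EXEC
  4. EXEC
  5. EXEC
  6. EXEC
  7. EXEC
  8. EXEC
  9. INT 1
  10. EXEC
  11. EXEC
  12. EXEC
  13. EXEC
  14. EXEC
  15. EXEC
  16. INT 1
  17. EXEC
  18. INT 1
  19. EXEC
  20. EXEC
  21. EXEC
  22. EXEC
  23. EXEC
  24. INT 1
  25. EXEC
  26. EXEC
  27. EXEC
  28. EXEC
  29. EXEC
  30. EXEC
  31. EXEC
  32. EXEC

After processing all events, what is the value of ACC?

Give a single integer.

Event 1 (INT 1): INT 1 arrives: push (MAIN, PC=0), enter IRQ1 at PC=0 (depth now 1)
Event 2 (INT 0): INT 0 arrives: push (IRQ1, PC=0), enter IRQ0 at PC=0 (depth now 2)
Event 3 (EXEC): [IRQ0] PC=0: INC 1 -> ACC=1
Event 4 (EXEC): [IRQ0] PC=1: INC 4 -> ACC=5
Event 5 (EXEC): [IRQ0] PC=2: IRET -> resume IRQ1 at PC=0 (depth now 1)
Event 6 (EXEC): [IRQ1] PC=0: INC 4 -> ACC=9
Event 7 (EXEC): [IRQ1] PC=1: DEC 1 -> ACC=8
Event 8 (EXEC): [IRQ1] PC=2: IRET -> resume MAIN at PC=0 (depth now 0)
Event 9 (INT 1): INT 1 arrives: push (MAIN, PC=0), enter IRQ1 at PC=0 (depth now 1)
Event 10 (EXEC): [IRQ1] PC=0: INC 4 -> ACC=12
Event 11 (EXEC): [IRQ1] PC=1: DEC 1 -> ACC=11
Event 12 (EXEC): [IRQ1] PC=2: IRET -> resume MAIN at PC=0 (depth now 0)
Event 13 (EXEC): [MAIN] PC=0: INC 4 -> ACC=15
Event 14 (EXEC): [MAIN] PC=1: INC 1 -> ACC=16
Event 15 (EXEC): [MAIN] PC=2: INC 1 -> ACC=17
Event 16 (INT 1): INT 1 arrives: push (MAIN, PC=3), enter IRQ1 at PC=0 (depth now 1)
Event 17 (EXEC): [IRQ1] PC=0: INC 4 -> ACC=21
Event 18 (INT 1): INT 1 arrives: push (IRQ1, PC=1), enter IRQ1 at PC=0 (depth now 2)
Event 19 (EXEC): [IRQ1] PC=0: INC 4 -> ACC=25
Event 20 (EXEC): [IRQ1] PC=1: DEC 1 -> ACC=24
Event 21 (EXEC): [IRQ1] PC=2: IRET -> resume IRQ1 at PC=1 (depth now 1)
Event 22 (EXEC): [IRQ1] PC=1: DEC 1 -> ACC=23
Event 23 (EXEC): [IRQ1] PC=2: IRET -> resume MAIN at PC=3 (depth now 0)
Event 24 (INT 1): INT 1 arrives: push (MAIN, PC=3), enter IRQ1 at PC=0 (depth now 1)
Event 25 (EXEC): [IRQ1] PC=0: INC 4 -> ACC=27
Event 26 (EXEC): [IRQ1] PC=1: DEC 1 -> ACC=26
Event 27 (EXEC): [IRQ1] PC=2: IRET -> resume MAIN at PC=3 (depth now 0)
Event 28 (EXEC): [MAIN] PC=3: DEC 5 -> ACC=21
Event 29 (EXEC): [MAIN] PC=4: NOP
Event 30 (EXEC): [MAIN] PC=5: INC 4 -> ACC=25
Event 31 (EXEC): [MAIN] PC=6: INC 2 -> ACC=27
Event 32 (EXEC): [MAIN] PC=7: HALT

Answer: 27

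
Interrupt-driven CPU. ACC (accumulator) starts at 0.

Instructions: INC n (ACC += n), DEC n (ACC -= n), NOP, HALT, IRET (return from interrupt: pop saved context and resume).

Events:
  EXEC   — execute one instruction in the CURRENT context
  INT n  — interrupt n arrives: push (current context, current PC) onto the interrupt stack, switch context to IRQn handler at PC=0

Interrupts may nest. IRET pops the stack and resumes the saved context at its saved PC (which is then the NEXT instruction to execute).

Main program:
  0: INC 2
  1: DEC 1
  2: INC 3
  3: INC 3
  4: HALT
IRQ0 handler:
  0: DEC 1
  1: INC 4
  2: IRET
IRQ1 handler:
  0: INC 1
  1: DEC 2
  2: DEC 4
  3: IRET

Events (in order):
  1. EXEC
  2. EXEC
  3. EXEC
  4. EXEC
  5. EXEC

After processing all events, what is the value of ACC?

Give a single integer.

Event 1 (EXEC): [MAIN] PC=0: INC 2 -> ACC=2
Event 2 (EXEC): [MAIN] PC=1: DEC 1 -> ACC=1
Event 3 (EXEC): [MAIN] PC=2: INC 3 -> ACC=4
Event 4 (EXEC): [MAIN] PC=3: INC 3 -> ACC=7
Event 5 (EXEC): [MAIN] PC=4: HALT

Answer: 7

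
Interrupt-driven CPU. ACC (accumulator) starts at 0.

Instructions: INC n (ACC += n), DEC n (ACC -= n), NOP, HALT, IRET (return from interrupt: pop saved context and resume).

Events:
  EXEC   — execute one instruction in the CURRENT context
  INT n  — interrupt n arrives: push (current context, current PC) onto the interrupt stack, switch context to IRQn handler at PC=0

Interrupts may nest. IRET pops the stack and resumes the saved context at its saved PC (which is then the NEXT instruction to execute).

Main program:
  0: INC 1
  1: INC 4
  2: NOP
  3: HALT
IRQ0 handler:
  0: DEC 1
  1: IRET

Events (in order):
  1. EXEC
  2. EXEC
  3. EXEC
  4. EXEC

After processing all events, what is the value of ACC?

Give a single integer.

Answer: 5

Derivation:
Event 1 (EXEC): [MAIN] PC=0: INC 1 -> ACC=1
Event 2 (EXEC): [MAIN] PC=1: INC 4 -> ACC=5
Event 3 (EXEC): [MAIN] PC=2: NOP
Event 4 (EXEC): [MAIN] PC=3: HALT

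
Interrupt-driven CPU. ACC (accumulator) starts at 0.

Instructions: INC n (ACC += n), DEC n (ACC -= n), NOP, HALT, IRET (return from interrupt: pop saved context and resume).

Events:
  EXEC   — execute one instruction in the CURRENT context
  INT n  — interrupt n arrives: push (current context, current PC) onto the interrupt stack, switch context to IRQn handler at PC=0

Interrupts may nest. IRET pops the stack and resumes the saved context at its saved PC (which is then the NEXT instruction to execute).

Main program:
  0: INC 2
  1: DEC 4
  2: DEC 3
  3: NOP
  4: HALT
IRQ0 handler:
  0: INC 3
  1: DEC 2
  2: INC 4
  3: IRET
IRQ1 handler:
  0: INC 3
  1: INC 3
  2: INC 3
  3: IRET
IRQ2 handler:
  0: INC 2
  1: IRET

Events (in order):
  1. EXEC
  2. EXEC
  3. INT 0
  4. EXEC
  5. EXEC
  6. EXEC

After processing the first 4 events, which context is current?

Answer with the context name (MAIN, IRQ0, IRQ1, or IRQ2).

Event 1 (EXEC): [MAIN] PC=0: INC 2 -> ACC=2
Event 2 (EXEC): [MAIN] PC=1: DEC 4 -> ACC=-2
Event 3 (INT 0): INT 0 arrives: push (MAIN, PC=2), enter IRQ0 at PC=0 (depth now 1)
Event 4 (EXEC): [IRQ0] PC=0: INC 3 -> ACC=1

Answer: IRQ0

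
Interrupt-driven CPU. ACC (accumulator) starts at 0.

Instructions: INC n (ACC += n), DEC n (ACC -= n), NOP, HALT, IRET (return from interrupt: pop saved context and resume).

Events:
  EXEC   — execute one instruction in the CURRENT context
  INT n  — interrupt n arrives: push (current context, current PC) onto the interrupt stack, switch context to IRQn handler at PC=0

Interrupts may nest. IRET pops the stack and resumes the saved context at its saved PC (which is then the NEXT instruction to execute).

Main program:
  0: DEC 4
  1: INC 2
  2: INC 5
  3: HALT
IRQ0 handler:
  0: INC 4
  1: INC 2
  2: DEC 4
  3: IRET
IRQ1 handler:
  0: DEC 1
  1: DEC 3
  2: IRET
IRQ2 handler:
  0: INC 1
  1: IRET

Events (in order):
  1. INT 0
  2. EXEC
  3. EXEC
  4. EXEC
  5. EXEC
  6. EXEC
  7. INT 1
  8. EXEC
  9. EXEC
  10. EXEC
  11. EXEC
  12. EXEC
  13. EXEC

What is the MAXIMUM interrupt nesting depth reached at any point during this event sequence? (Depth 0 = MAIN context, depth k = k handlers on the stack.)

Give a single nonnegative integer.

Answer: 1

Derivation:
Event 1 (INT 0): INT 0 arrives: push (MAIN, PC=0), enter IRQ0 at PC=0 (depth now 1) [depth=1]
Event 2 (EXEC): [IRQ0] PC=0: INC 4 -> ACC=4 [depth=1]
Event 3 (EXEC): [IRQ0] PC=1: INC 2 -> ACC=6 [depth=1]
Event 4 (EXEC): [IRQ0] PC=2: DEC 4 -> ACC=2 [depth=1]
Event 5 (EXEC): [IRQ0] PC=3: IRET -> resume MAIN at PC=0 (depth now 0) [depth=0]
Event 6 (EXEC): [MAIN] PC=0: DEC 4 -> ACC=-2 [depth=0]
Event 7 (INT 1): INT 1 arrives: push (MAIN, PC=1), enter IRQ1 at PC=0 (depth now 1) [depth=1]
Event 8 (EXEC): [IRQ1] PC=0: DEC 1 -> ACC=-3 [depth=1]
Event 9 (EXEC): [IRQ1] PC=1: DEC 3 -> ACC=-6 [depth=1]
Event 10 (EXEC): [IRQ1] PC=2: IRET -> resume MAIN at PC=1 (depth now 0) [depth=0]
Event 11 (EXEC): [MAIN] PC=1: INC 2 -> ACC=-4 [depth=0]
Event 12 (EXEC): [MAIN] PC=2: INC 5 -> ACC=1 [depth=0]
Event 13 (EXEC): [MAIN] PC=3: HALT [depth=0]
Max depth observed: 1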